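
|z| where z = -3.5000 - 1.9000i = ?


|z| = sqrt((-3.5)^2 + (-1.9)^2) = sqrt(12.25 + 3.61) = sqrt(15.86) = 3.9825

|z| = 3.9825


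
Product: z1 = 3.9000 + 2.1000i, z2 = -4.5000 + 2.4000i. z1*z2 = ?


Real = 3.9*(-4.5) - 2.1*2.4 = -17.55 - 5.04 = -22.59
Imag = 3.9*2.4 - (4.5)*2.1 = 9.36 - (9.45) = -0.09

-22.5900 - 0.0900i


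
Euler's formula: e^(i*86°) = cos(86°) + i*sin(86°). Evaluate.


cos(86°) = 0.0698
sin(86°) = 0.9976

e^(i*86°) = 0.0698 + 0.9976i


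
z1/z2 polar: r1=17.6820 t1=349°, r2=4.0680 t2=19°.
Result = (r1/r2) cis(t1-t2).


r = 17.6820 / 4.0680 = 4.3466
theta = 349° - 19° = 330° = 330° (mod 360)

4.3466 cis(330°)


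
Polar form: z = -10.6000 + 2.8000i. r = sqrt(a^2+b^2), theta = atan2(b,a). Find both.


r = sqrt(112.36+7.84) = sqrt(120.2) = 10.9636
theta = atan2(2.8, -10.6) = 165.2032 degrees

r = 10.9636, theta = 165.2032 degrees


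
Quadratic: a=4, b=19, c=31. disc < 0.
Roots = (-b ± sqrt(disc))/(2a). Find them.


disc = 19^2 - 4*4*31 = 361 - 496 = -135
sqrt(|disc|) = sqrt(135) = 11.6190
Real part = -19/(2*4) = -2.3750
Imag part = 11.6190/(2*4) = 1.4524

-2.3750 ± 1.4524i


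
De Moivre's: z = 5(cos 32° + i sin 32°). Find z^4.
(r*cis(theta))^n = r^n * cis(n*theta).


r^4 = 5^4 = 625
n*theta = 4*32° = 128° = 128° (mod 360)
a = 625*cos(128°) = -384.7884
b = 625*sin(128°) = 492.5067

625 cis(128°) = -384.7884 + 492.5067i


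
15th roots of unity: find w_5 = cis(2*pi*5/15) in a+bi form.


Angle = 360*5/15 = 120°
a = cos(120°) = -0.5000
b = sin(120°) = 0.8660

-0.5000 + 0.8660i


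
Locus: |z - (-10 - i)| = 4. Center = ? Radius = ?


|z - z0| = r is a circle with center z0 and radius r.
Center = (-10, -1), radius = 4

Circle with center (-10, -1) and radius 4


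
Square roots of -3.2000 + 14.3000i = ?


|z| = sqrt(10.24+204.49) = 14.6537
sqrt((|z|+a)/2) = sqrt((14.6537+(-3.2))/2) = sqrt(5.7268) = 2.3931
sqrt((|z|-a)/2) = sqrt((14.6537-(-3.2))/2) = sqrt(8.9268) = 2.9878

±(2.3931 + 2.9878i) i.e. 2.3931 + 2.9878i and -2.3931 - 2.9878i


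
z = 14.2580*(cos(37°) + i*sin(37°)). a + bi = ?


a = 14.2580*cos(37°) = 14.2580*0.7986355 = 11.3869
b = 14.2580*sin(37°) = 14.2580*0.60182 = 8.5807

11.3869 + 8.5807i


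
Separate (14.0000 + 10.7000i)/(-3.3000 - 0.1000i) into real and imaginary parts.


Multiply by conjugate: (14.0000 + 10.7000i)(-3.3000 + 0.1000i) / ((-3.3)^2 + (-0.1)^2)
Numerator real = 14*(-3.3) + 10.7*(-0.1) = -47.27
Numerator imag = 10.7*(-3.3) - 14*(-0.1) = -33.91
Denominator = 10.9
Re(z) = -47.27/10.9 = -4.3367
Im(z) = -33.91/10.9 = -3.1110

Re(z) = -4.3367, Im(z) = -3.1110


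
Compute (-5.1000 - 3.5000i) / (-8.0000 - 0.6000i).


Conjugate of z2 = -8.0000 + 0.6000i
Numerator: (-5.1000 - 3.5000i)(-8.0000 + 0.6000i) = 42.9000 + 24.9400i
Denominator: (-8)^2 + (-0.6)^2 = 64.36
Result = (42.9000 + 24.9400i)/64.36

0.6666 + 0.3875i


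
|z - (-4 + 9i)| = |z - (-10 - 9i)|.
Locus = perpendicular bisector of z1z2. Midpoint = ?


Equal distances means the locus is the perpendicular bisector of z1 and z2.
Midpoint = ((-4+(-10))/2, (9+(-9))/2) = (-7.0000, 0)

Perpendicular bisector through (-7.0000, 0)


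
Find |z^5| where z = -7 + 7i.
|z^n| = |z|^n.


|z| = sqrt(49+49) = sqrt(98) = 9.8995
|z^5| = |z|^5 = (sqrt(98))^5 = 98^2 * sqrt(98) = 9604*sqrt(98)

|z^5| = 9604*sqrt(98) ≈ 95074.7494


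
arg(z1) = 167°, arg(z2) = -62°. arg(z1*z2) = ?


arg(z1*z2) = 167° - 62° = 105°
Normalized to (-180°, 180°]: 105°

105°


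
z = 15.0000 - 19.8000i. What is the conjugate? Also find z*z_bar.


z_bar = 15.0000 + 19.8000i
z*z_bar = 15^2 + (-19.8)^2 = 225 + 392.04 = 617.04

z_bar = 15.0000 + 19.8000i, z*z_bar = 617.04


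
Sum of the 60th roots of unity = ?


The sum of all 60th roots of unity is 0.
Geometric series: (1 - w^60)/(1 - w) = (1-1)/(1-w) = 0 since w^60 = 1, w ≠ 1.
Alternatively: coefficient of z^59 in z^60 - 1 is 0.

0


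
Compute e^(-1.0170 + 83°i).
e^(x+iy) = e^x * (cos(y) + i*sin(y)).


e^-1.0170 = 0.3617
cos(83°) = 0.1219
sin(83°) = 0.9925
Real = 0.3617*0.1219 = 0.0441
Imag = 0.3617*0.9925 = 0.3590

0.0441 + 0.3590i


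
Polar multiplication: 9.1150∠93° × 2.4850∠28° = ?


r = 9.1150 * 2.4850 = 22.6508
theta = 93° + 28° = 121° = 121° (mod 360)

22.6508 cis(121°)


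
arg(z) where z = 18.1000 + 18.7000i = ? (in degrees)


Re = 18.1, Im = 18.7
arg = atan2(18.7, 18.1) = 45.9341 degrees

arg(z) = 45.9341 degrees


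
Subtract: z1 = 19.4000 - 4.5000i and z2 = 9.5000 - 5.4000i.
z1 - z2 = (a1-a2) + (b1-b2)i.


Real: 19.4 - 9.5 = 9.9
Imag: -4.5 + 5.4 = 0.9

9.9000 + 0.9000i


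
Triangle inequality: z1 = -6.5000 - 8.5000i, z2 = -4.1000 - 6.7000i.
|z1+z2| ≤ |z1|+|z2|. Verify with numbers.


|z1| = sqrt((-6.5)^2 + (-8.5)^2) = sqrt(114.5) = 10.7005
|z2| = sqrt((-4.1)^2 + (-6.7)^2) = sqrt(61.7) = 7.8549
z1+z2 = -10.6000 - 15.2000i
|z1+z2| = sqrt(343.4) = 18.5311
|z1|+|z2| = 10.7005 + 7.8549 = 18.5554

|z1+z2| = 18.5311 ≤ |z1|+|z2| = 18.5554 (verified)


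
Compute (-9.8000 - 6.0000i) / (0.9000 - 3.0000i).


Conjugate of z2 = 0.9000 + 3.0000i
Numerator: (-9.8000 - 6.0000i)(0.9000 + 3.0000i) = 9.1800 - 34.8000i
Denominator: 0.9^2 + (-3)^2 = 9.81
Result = (9.1800 - 34.8000i)/9.81

0.9358 - 3.5474i


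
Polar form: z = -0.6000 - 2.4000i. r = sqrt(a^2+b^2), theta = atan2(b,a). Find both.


r = sqrt(0.36+5.76) = sqrt(6.12) = 2.4739
theta = atan2(-2.4, -0.6) = -104.0362 degrees

r = 2.4739, theta = -104.0362 degrees


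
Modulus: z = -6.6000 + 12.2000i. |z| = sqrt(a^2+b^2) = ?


|z| = sqrt((-6.6)^2 + 12.2^2) = sqrt(43.56 + 148.84) = sqrt(192.4) = 13.8708

|z| = 13.8708


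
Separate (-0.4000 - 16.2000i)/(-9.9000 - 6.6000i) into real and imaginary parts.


Multiply by conjugate: (-0.4000 - 16.2000i)(-9.9000 + 6.6000i) / ((-9.9)^2 + (-6.6)^2)
Numerator real = -0.4*(-9.9) - (16.2)*(-6.6) = 110.88
Numerator imag = -16.2*(-9.9) - (-0.4)*(-6.6) = 157.74
Denominator = 141.57
Re(z) = 110.88/141.57 = 0.7832
Im(z) = 157.74/141.57 = 1.1142

Re(z) = 0.7832, Im(z) = 1.1142


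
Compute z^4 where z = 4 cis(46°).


r^4 = 4^4 = 256
n*theta = 4*46° = 184° = 184° (mod 360)
a = 256*cos(184°) = -255.3764
b = 256*sin(184°) = -17.8577

256 cis(184°) = -255.3764 - 17.8577i


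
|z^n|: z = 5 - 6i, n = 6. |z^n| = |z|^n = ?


|z| = sqrt(25+36) = sqrt(61) = 7.8102
|z^6| = |z|^6 = (sqrt(61))^6 = 61^3 = 226981

|z^6| = 226981


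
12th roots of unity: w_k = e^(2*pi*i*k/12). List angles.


The 12th roots of unity are cis(360k/12°) for k=0..11
Angle step = 360/12 = 30°
Primitive root: cis(30°)
Primitive root = 0.8660 + 0.5000i

12 roots at angles: 0°, 30°, 60°, 90°, 120°, 150°, 180°, 210°, 240°, 270°, 300°, 330°


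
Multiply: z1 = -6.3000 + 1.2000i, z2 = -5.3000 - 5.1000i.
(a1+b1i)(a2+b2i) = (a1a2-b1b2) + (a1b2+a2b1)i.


Real = -6.3*(-5.3) - 1.2*(-5.1) = 33.39 - (-6.12) = 39.51
Imag = -6.3*(-5.1) - (5.3)*1.2 = 32.13 - (6.36) = 25.77

39.5100 + 25.7700i


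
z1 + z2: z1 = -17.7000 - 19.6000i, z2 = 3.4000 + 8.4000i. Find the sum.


Real: -17.7 + 3.4 = -14.3
Imag: -19.6 + 8.4 = -11.2

-14.3000 - 11.2000i


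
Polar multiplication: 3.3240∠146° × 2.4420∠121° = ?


r = 3.3240 * 2.4420 = 8.1172
theta = 146° + 121° = 267° = 267° (mod 360)

8.1172 cis(267°)


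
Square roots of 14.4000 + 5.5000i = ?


|z| = sqrt(207.36+30.25) = 15.4146
sqrt((|z|+a)/2) = sqrt((15.4146+14.4)/2) = sqrt(14.9073) = 3.8610
sqrt((|z|-a)/2) = sqrt((15.4146-14.4)/2) = sqrt(0.5073) = 0.7123

±(3.8610 + 0.7123i) i.e. 3.8610 + 0.7123i and -3.8610 - 0.7123i


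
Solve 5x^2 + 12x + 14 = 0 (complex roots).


disc = 12^2 - 4*5*14 = 144 - 280 = -136
sqrt(|disc|) = sqrt(136) = 11.6619
Real part = -12/(2*5) = -1.2000
Imag part = 11.6619/(2*5) = 1.1662

-1.2000 ± 1.1662i


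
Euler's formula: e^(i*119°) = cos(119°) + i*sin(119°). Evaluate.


cos(119°) = -0.4848
sin(119°) = 0.8746

e^(i*119°) = -0.4848 + 0.8746i


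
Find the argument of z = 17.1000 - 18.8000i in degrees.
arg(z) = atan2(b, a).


Re = 17.1, Im = -18.8
arg = atan2(-18.8, 17.1) = -47.7111 degrees

arg(z) = -47.7111 degrees


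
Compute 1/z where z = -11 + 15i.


|z|^2 = 121+225 = 346
1/z = (-11 - 15i)/346

1/z = -0.0318 - 0.0434i


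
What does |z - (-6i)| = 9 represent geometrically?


|z - z0| = r is a circle with center z0 and radius r.
Center = (0, -6), radius = 9

Circle with center (0, -6) and radius 9


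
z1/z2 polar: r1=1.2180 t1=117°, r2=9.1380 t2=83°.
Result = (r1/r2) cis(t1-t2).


r = 1.2180 / 9.1380 = 0.1333
theta = 117° - 83° = 34° = 34° (mod 360)

0.1333 cis(34°)


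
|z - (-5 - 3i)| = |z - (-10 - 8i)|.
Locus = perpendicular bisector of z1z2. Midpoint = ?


Equal distances means the locus is the perpendicular bisector of z1 and z2.
Midpoint = ((-5+(-10))/2, (-3+(-8))/2) = (-7.5000, -5.5000)

Perpendicular bisector through (-7.5000, -5.5000)


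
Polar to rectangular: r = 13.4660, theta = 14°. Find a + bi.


a = 13.4660*cos(14°) = 13.4660*0.970296 = 13.0660
b = 13.4660*sin(14°) = 13.4660*0.24192 = 3.2577

13.0660 + 3.2577i


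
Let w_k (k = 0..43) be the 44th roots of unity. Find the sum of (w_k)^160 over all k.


The roots are w_k = w^k with w = e^(2*pi*i/44), and (w^k)^160 = (w^160)^k.
So S = 1 + u + u^2 + ... + u^(43) with u = w^160.
160 = 3*44 + 28, so 160 is not a multiple of 44: u = (w^44)^3 * w^28 = w^28 ≠ 1 (w is a primitive 44th root), while u^44 = (w^44)^160 = 1.
Geometric series: S = (1 - u^44)/(1 - u) = (1 - 1)/(1 - u) = 0

S = 0


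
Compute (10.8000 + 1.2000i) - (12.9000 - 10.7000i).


Real: 10.8 - 12.9 = -2.1
Imag: 1.2 + 10.7 = 11.9

-2.1000 + 11.9000i


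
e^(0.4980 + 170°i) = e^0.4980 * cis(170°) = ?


e^0.4980 = 1.6454
cos(170°) = -0.9848
sin(170°) = 0.17365
Real = 1.6454*(-0.9848) = -1.6204
Imag = 1.6454*0.17365 = 0.2857

-1.6204 + 0.2857i


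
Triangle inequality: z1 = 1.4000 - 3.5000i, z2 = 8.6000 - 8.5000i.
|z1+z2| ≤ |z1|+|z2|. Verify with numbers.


|z1| = sqrt(1.4^2 + (-3.5)^2) = sqrt(14.21) = 3.7696
|z2| = sqrt(8.6^2 + (-8.5)^2) = sqrt(146.21) = 12.0917
z1+z2 = 10.0000 - 12.0000i
|z1+z2| = sqrt(244) = 15.6205
|z1|+|z2| = 3.7696 + 12.0917 = 15.8613

|z1+z2| = 15.6205 ≤ |z1|+|z2| = 15.8613 (verified)


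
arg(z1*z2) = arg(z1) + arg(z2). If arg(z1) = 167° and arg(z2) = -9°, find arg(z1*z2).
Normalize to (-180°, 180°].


arg(z1*z2) = 167° - 9° = 158°
Normalized to (-180°, 180°]: 158°

158°


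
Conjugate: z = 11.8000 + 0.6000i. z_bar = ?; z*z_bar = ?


z_bar = 11.8000 - 0.6000i
z*z_bar = 11.8^2 + 0.6^2 = 139.24 + 0.36 = 139.6

z_bar = 11.8000 - 0.6000i, z*z_bar = 139.6


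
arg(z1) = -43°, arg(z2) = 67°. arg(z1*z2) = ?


arg(z1*z2) = -43° + 67° = 24°
Normalized to (-180°, 180°]: 24°

24°


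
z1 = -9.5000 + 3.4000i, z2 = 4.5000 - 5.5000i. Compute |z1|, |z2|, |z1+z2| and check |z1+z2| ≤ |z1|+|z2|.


|z1| = sqrt((-9.5)^2 + 3.4^2) = sqrt(101.81) = 10.0901
|z2| = sqrt(4.5^2 + (-5.5)^2) = sqrt(50.5) = 7.1063
z1+z2 = -5.0000 - 2.1000i
|z1+z2| = sqrt(29.41) = 5.4231
|z1|+|z2| = 10.0901 + 7.1063 = 17.1964

|z1+z2| = 5.4231 ≤ |z1|+|z2| = 17.1964 (verified)


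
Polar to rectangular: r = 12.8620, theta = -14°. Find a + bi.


a = 12.8620*cos(-14°) = 12.8620*0.970296 = 12.4799
b = 12.8620*sin(-14°) = 12.8620*(-0.24192) = -3.1116

12.4799 - 3.1116i


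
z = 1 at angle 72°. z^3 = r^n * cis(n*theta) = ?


r^3 = 1^3 = 1
n*theta = 3*72° = 216° = 216° (mod 360)
a = 1*cos(216°) = -0.8090
b = 1*sin(216°) = -0.5878

1 cis(216°) = -0.8090 - 0.5878i


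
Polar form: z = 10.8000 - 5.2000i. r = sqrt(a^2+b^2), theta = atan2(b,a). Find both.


r = sqrt(116.64+27.04) = sqrt(143.68) = 11.9867
theta = atan2(-5.2, 10.8) = -25.7100 degrees

r = 11.9867, theta = -25.7100 degrees


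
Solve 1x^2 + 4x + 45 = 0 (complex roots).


disc = 4^2 - 4*1*45 = 16 - 180 = -164
sqrt(|disc|) = sqrt(164) = 12.8062
Real part = -4/(2*1) = -2.0000
Imag part = 12.8062/(2*1) = 6.4031

-2.0000 ± 6.4031i


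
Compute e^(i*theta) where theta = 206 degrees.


cos(206°) = -0.8988
sin(206°) = -0.4384

e^(i*206°) = -0.8988 - 0.4384i


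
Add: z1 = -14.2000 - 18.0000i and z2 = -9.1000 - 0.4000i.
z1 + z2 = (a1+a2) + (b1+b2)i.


Real: -14.2 - 9.1 = -23.3
Imag: -18 - 0.4 = -18.4

-23.3000 - 18.4000i


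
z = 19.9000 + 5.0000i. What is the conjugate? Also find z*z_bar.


z_bar = 19.9000 - 5.0000i
z*z_bar = 19.9^2 + 5^2 = 396.01 + 25 = 421.01

z_bar = 19.9000 - 5.0000i, z*z_bar = 421.01


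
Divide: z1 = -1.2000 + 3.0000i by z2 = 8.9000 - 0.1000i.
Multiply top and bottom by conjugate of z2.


Conjugate of z2 = 8.9000 + 0.1000i
Numerator: (-1.2000 + 3.0000i)(8.9000 + 0.1000i) = -10.9800 + 26.5800i
Denominator: 8.9^2 + (-0.1)^2 = 79.22
Result = (-10.9800 + 26.5800i)/79.22

-0.1386 + 0.3355i


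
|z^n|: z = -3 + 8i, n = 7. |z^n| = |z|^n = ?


|z| = sqrt(9+64) = sqrt(73) = 8.5440
|z^7| = |z|^7 = (sqrt(73))^7 = 73^3 * sqrt(73) = 389017*sqrt(73)

|z^7| = 389017*sqrt(73) ≈ 3323762.7050


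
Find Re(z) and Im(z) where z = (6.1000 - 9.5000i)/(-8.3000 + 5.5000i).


Multiply by conjugate: (6.1000 - 9.5000i)(-8.3000 - 5.5000i) / ((-8.3)^2 + 5.5^2)
Numerator real = 6.1*(-8.3) - (9.5)*5.5 = -102.88
Numerator imag = -9.5*(-8.3) - 6.1*5.5 = 45.3
Denominator = 99.14
Re(z) = -102.88/99.14 = -1.0377
Im(z) = 45.3/99.14 = 0.4569

Re(z) = -1.0377, Im(z) = 0.4569


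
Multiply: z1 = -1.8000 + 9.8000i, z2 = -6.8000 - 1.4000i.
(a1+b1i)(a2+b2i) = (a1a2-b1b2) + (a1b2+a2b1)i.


Real = -1.8*(-6.8) - 9.8*(-1.4) = 12.24 - (-13.72) = 25.96
Imag = -1.8*(-1.4) - (6.8)*9.8 = 2.52 - (66.64) = -64.12

25.9600 - 64.1200i


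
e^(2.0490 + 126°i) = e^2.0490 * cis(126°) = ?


e^2.0490 = 7.7601
cos(126°) = -0.58779
sin(126°) = 0.80902
Real = 7.7601*(-0.58779) = -4.5613
Imag = 7.7601*0.80902 = 6.2781

-4.5613 + 6.2781i


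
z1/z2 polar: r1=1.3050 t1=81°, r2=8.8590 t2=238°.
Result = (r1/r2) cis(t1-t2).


r = 1.3050 / 8.8590 = 0.1473
theta = 81° - 238° = -157° = 203° (mod 360)

0.1473 cis(203°)


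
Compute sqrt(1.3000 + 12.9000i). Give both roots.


|z| = sqrt(1.69+166.41) = 12.9653
sqrt((|z|+a)/2) = sqrt((12.9653+1.3)/2) = sqrt(7.1327) = 2.6707
sqrt((|z|-a)/2) = sqrt((12.9653-1.3)/2) = sqrt(5.8327) = 2.4151

±(2.6707 + 2.4151i) i.e. 2.6707 + 2.4151i and -2.6707 - 2.4151i


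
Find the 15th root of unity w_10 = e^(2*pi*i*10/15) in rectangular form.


Angle = 360*10/15 = 240°
a = cos(240°) = -0.5000
b = sin(240°) = -0.8660

-0.5000 - 0.8660i


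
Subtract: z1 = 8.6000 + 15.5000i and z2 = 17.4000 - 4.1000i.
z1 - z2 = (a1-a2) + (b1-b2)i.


Real: 8.6 - 17.4 = -8.8
Imag: 15.5 + 4.1 = 19.6

-8.8000 + 19.6000i


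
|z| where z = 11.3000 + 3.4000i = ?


|z| = sqrt(11.3^2 + 3.4^2) = sqrt(127.69 + 11.56) = sqrt(139.25) = 11.8004

|z| = 11.8004


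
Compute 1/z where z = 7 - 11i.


|z|^2 = 49+121 = 170
1/z = (7 + 11i)/170

1/z = 0.0412 + 0.0647i


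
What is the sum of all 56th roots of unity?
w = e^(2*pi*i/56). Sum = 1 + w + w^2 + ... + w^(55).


The sum of all 56th roots of unity is 0.
Geometric series: (1 - w^56)/(1 - w) = (1-1)/(1-w) = 0 since w^56 = 1, w ≠ 1.
Alternatively: coefficient of z^55 in z^56 - 1 is 0.

0


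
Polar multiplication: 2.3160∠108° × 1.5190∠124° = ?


r = 2.3160 * 1.5190 = 3.5180
theta = 108° + 124° = 232° = 232° (mod 360)

3.5180 cis(232°)


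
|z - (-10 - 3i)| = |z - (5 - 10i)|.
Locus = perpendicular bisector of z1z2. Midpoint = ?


Equal distances means the locus is the perpendicular bisector of z1 and z2.
Midpoint = ((-10+5)/2, (-3+(-10))/2) = (-2.5000, -6.5000)

Perpendicular bisector through (-2.5000, -6.5000)


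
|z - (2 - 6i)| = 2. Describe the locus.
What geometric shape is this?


|z - z0| = r is a circle with center z0 and radius r.
Center = (2, -6), radius = 2

Circle with center (2, -6) and radius 2


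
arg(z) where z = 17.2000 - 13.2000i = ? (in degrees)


Re = 17.2, Im = -13.2
arg = atan2(-13.2, 17.2) = -37.5041 degrees

arg(z) = -37.5041 degrees


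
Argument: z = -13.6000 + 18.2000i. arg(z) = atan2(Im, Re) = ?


Re = -13.6, Im = 18.2
arg = atan2(18.2, -13.6) = 126.7690 degrees

arg(z) = 126.7690 degrees


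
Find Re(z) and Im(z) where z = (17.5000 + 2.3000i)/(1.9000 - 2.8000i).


Multiply by conjugate: (17.5000 + 2.3000i)(1.9000 + 2.8000i) / (1.9^2 + (-2.8)^2)
Numerator real = 17.5*1.9 + 2.3*(-2.8) = 26.81
Numerator imag = 2.3*1.9 - 17.5*(-2.8) = 53.37
Denominator = 11.45
Re(z) = 26.81/11.45 = 2.3415
Im(z) = 53.37/11.45 = 4.6611

Re(z) = 2.3415, Im(z) = 4.6611


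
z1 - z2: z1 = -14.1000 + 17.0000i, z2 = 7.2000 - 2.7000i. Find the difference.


Real: -14.1 - 7.2 = -21.3
Imag: 17 + 2.7 = 19.7

-21.3000 + 19.7000i


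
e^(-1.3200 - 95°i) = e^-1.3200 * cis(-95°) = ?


e^-1.3200 = 0.2671
cos(-95°) = -0.0872
sin(-95°) = -0.9962
Real = 0.2671*(-0.0872) = -0.0233
Imag = 0.2671*(-0.9962) = -0.2661

-0.0233 - 0.2661i


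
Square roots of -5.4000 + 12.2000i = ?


|z| = sqrt(29.16+148.84) = 13.3417
sqrt((|z|+a)/2) = sqrt((13.3417+(-5.4))/2) = sqrt(3.9708) = 1.9927
sqrt((|z|-a)/2) = sqrt((13.3417-(-5.4))/2) = sqrt(9.3708) = 3.0612

±(1.9927 + 3.0612i) i.e. 1.9927 + 3.0612i and -1.9927 - 3.0612i


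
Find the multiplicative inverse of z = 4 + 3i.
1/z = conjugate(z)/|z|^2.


|z|^2 = 16+9 = 25
1/z = (4 - 3i)/25

1/z = 0.1600 - 0.1200i


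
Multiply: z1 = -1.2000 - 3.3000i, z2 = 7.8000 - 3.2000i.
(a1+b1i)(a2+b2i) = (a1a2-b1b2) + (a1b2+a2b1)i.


Real = -1.2*7.8 - (-3.3)*(-3.2) = -9.36 - 10.56 = -19.92
Imag = -1.2*(-3.2) + 7.8*(-3.3) = 3.84 - (25.74) = -21.9

-19.9200 - 21.9000i


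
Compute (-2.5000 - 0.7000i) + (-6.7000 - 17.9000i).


Real: -2.5 - 6.7 = -9.2
Imag: -0.7 - 17.9 = -18.6

-9.2000 - 18.6000i


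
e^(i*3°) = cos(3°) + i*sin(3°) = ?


cos(3°) = 0.9986
sin(3°) = 0.0523

e^(i*3°) = 0.9986 + 0.0523i


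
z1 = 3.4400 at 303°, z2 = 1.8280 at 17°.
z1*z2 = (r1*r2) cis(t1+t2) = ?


r = 3.4400 * 1.8280 = 6.2883
theta = 303° + 17° = 320° = 320° (mod 360)

6.2883 cis(320°)


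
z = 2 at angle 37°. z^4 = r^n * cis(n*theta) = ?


r^4 = 2^4 = 16
n*theta = 4*37° = 148° = 148° (mod 360)
a = 16*cos(148°) = -13.5688
b = 16*sin(148°) = 8.4787

16 cis(148°) = -13.5688 + 8.4787i


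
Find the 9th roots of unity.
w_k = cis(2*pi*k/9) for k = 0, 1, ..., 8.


The 9th roots of unity are cis(360k/9°) for k=0..8
Angle step = 360/9 = 40°
Primitive root: cis(40°)
Primitive root = 0.7660 + 0.6428i

9 roots at angles: 0°, 40°, 80°, 120°, 160°, 200°, 240°, 280°, 320°


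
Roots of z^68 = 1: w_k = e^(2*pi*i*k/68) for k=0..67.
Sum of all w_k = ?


The sum of all 68th roots of unity is 0.
Geometric series: (1 - w^68)/(1 - w) = (1-1)/(1-w) = 0 since w^68 = 1, w ≠ 1.
Alternatively: coefficient of z^67 in z^68 - 1 is 0.

0


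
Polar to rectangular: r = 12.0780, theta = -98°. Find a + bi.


a = 12.0780*cos(-98°) = 12.0780*(-0.13917) = -1.6809
b = 12.0780*sin(-98°) = 12.0780*(-0.99027) = -11.9605

-1.6809 - 11.9605i


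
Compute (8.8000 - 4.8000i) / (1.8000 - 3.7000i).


Conjugate of z2 = 1.8000 + 3.7000i
Numerator: (8.8000 - 4.8000i)(1.8000 + 3.7000i) = 33.6000 + 23.9200i
Denominator: 1.8^2 + (-3.7)^2 = 16.93
Result = (33.6000 + 23.9200i)/16.93

1.9846 + 1.4129i


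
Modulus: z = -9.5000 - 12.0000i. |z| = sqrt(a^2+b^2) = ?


|z| = sqrt((-9.5)^2 + (-12)^2) = sqrt(90.25 + 144) = sqrt(234.25) = 15.3052

|z| = 15.3052


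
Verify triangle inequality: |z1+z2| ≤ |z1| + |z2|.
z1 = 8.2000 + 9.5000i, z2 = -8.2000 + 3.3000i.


|z1| = sqrt(8.2^2 + 9.5^2) = sqrt(157.49) = 12.5495
|z2| = sqrt((-8.2)^2 + 3.3^2) = sqrt(78.13) = 8.8391
z1+z2 = 12.8000i
|z1+z2| = sqrt(163.84) = 12.8000
|z1|+|z2| = 12.5495 + 8.8391 = 21.3886

|z1+z2| = 12.8000 ≤ |z1|+|z2| = 21.3886 (verified)


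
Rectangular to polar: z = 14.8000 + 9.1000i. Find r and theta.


r = sqrt(219.04+82.81) = sqrt(301.85) = 17.3738
theta = atan2(9.1, 14.8) = 31.5859 degrees

r = 17.3738, theta = 31.5859 degrees


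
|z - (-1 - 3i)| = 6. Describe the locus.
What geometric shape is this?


|z - z0| = r is a circle with center z0 and radius r.
Center = (-1, -3), radius = 6

Circle with center (-1, -3) and radius 6


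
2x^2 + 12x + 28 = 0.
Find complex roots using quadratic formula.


disc = 12^2 - 4*2*28 = 144 - 224 = -80
sqrt(|disc|) = sqrt(80) = 8.9443
Real part = -12/(2*2) = -3.0000
Imag part = 8.9443/(2*2) = 2.2361

-3.0000 ± 2.2361i


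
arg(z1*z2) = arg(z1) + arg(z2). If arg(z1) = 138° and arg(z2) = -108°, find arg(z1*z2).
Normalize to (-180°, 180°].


arg(z1*z2) = 138° - 108° = 30°
Normalized to (-180°, 180°]: 30°

30°


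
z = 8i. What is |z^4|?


|z| = sqrt(0+64) = sqrt(64) = 8
|z^4| = |z|^4 = 8^4 = 4096

|z^4| = 4096


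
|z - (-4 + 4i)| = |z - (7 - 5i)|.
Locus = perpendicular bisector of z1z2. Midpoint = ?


Equal distances means the locus is the perpendicular bisector of z1 and z2.
Midpoint = ((-4+7)/2, (4+(-5))/2) = (1.5000, -0.5000)

Perpendicular bisector through (1.5000, -0.5000)


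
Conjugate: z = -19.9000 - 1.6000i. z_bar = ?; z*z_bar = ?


z_bar = -19.9000 + 1.6000i
z*z_bar = (-19.9)^2 + (-1.6)^2 = 396.01 + 2.56 = 398.57

z_bar = -19.9000 + 1.6000i, z*z_bar = 398.57


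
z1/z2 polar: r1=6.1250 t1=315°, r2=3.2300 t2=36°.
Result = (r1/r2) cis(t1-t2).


r = 6.1250 / 3.2300 = 1.8963
theta = 315° - 36° = 279° = 279° (mod 360)

1.8963 cis(279°)


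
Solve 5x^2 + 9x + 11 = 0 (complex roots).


disc = 9^2 - 4*5*11 = 81 - 220 = -139
sqrt(|disc|) = sqrt(139) = 11.7898
Real part = -9/(2*5) = -0.9000
Imag part = 11.7898/(2*5) = 1.1790

-0.9000 ± 1.1790i


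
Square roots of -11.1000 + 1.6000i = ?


|z| = sqrt(123.21+2.56) = 11.2147
sqrt((|z|+a)/2) = sqrt((11.2147+(-11.1))/2) = sqrt(0.0574) = 0.2395
sqrt((|z|-a)/2) = sqrt((11.2147-(-11.1))/2) = sqrt(11.1574) = 3.3403

±(0.2395 + 3.3403i) i.e. 0.2395 + 3.3403i and -0.2395 - 3.3403i


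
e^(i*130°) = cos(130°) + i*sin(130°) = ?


cos(130°) = -0.6428
sin(130°) = 0.7660

e^(i*130°) = -0.6428 + 0.7660i


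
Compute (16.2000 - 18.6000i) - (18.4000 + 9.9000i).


Real: 16.2 - 18.4 = -2.2
Imag: -18.6 - 9.9 = -28.5

-2.2000 - 28.5000i


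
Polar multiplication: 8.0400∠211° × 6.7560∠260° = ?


r = 8.0400 * 6.7560 = 54.3182
theta = 211° + 260° = 471° = 111° (mod 360)

54.3182 cis(111°)


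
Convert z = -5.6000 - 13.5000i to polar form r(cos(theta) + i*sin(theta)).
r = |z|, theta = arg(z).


r = sqrt(31.36+182.25) = sqrt(213.61) = 14.6154
theta = atan2(-13.5, -5.6) = -112.5294 degrees

r = 14.6154, theta = -112.5294 degrees


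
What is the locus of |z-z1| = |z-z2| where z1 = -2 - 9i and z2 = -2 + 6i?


Equal distances means the locus is the perpendicular bisector of z1 and z2.
Midpoint = ((-2+(-2))/2, (-9+6)/2) = (-2.0000, -1.5000)

Perpendicular bisector through (-2.0000, -1.5000)


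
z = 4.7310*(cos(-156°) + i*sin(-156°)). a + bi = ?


a = 4.7310*cos(-156°) = 4.7310*(-0.91355) = -4.3220
b = 4.7310*sin(-156°) = 4.7310*(-0.40674) = -1.9243

-4.3220 - 1.9243i


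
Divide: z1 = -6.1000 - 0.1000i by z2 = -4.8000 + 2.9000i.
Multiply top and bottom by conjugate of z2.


Conjugate of z2 = -4.8000 - 2.9000i
Numerator: (-6.1000 - 0.1000i)(-4.8000 - 2.9000i) = 28.9900 + 18.1700i
Denominator: (-4.8)^2 + 2.9^2 = 31.45
Result = (28.9900 + 18.1700i)/31.45

0.9218 + 0.5777i


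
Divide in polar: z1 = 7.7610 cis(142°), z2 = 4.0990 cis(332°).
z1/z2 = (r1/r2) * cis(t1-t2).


r = 7.7610 / 4.0990 = 1.8934
theta = 142° - 332° = -190° = 170° (mod 360)

1.8934 cis(170°)


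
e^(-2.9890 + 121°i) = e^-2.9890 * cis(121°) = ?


e^-2.9890 = 0.0503
cos(121°) = -0.515
sin(121°) = 0.8572
Real = 0.0503*(-0.515) = -0.0259
Imag = 0.0503*0.8572 = 0.0431

-0.0259 + 0.0431i


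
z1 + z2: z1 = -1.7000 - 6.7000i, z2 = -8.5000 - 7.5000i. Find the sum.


Real: -1.7 - 8.5 = -10.2
Imag: -6.7 - 7.5 = -14.2

-10.2000 - 14.2000i


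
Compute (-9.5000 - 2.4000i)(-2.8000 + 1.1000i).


Real = -9.5*(-2.8) - (-2.4)*1.1 = 26.6 - (-2.64) = 29.24
Imag = -9.5*1.1 - (2.8)*(-2.4) = -10.45 + 6.72 = -3.73

29.2400 - 3.7300i


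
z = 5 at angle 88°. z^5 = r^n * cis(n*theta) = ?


r^5 = 5^5 = 3125
n*theta = 5*88° = 440° = 80° (mod 360)
a = 3125*cos(80°) = 542.6506
b = 3125*sin(80°) = 3077.5242

3125 cis(80°) = 542.6506 + 3077.5242i


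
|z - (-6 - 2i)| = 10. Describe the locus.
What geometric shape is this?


|z - z0| = r is a circle with center z0 and radius r.
Center = (-6, -2), radius = 10

Circle with center (-6, -2) and radius 10


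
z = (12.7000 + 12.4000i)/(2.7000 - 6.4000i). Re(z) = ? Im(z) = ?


Multiply by conjugate: (12.7000 + 12.4000i)(2.7000 + 6.4000i) / (2.7^2 + (-6.4)^2)
Numerator real = 12.7*2.7 + 12.4*(-6.4) = -45.07
Numerator imag = 12.4*2.7 - 12.7*(-6.4) = 114.76
Denominator = 48.25
Re(z) = -45.07/48.25 = -0.9341
Im(z) = 114.76/48.25 = 2.3784

Re(z) = -0.9341, Im(z) = 2.3784


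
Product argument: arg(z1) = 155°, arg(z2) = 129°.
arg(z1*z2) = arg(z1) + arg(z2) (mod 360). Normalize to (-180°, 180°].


arg(z1*z2) = 155° + 129° = 284°
Normalized to (-180°, 180°]: -76°

-76°


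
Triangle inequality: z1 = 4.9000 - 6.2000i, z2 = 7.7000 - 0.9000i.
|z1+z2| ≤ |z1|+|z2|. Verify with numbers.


|z1| = sqrt(4.9^2 + (-6.2)^2) = sqrt(62.45) = 7.9025
|z2| = sqrt(7.7^2 + (-0.9)^2) = sqrt(60.1) = 7.7524
z1+z2 = 12.6000 - 7.1000i
|z1+z2| = sqrt(209.17) = 14.4627
|z1|+|z2| = 7.9025 + 7.7524 = 15.6549

|z1+z2| = 14.4627 ≤ |z1|+|z2| = 15.6549 (verified)


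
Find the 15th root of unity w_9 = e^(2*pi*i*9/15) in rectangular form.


Angle = 360*9/15 = 216°
a = cos(216°) = -0.8090
b = sin(216°) = -0.5878

-0.8090 - 0.5878i


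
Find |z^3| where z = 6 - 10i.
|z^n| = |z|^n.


|z| = sqrt(36+100) = sqrt(136) = 11.6619
|z^3| = |z|^3 = (sqrt(136))^3 = 136*sqrt(136)

|z^3| = 136*sqrt(136) ≈ 1586.0189


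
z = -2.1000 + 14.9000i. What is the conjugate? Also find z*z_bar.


z_bar = -2.1000 - 14.9000i
z*z_bar = (-2.1)^2 + 14.9^2 = 4.41 + 222.01 = 226.42

z_bar = -2.1000 - 14.9000i, z*z_bar = 226.42


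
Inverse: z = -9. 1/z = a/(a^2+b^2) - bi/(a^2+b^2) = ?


|z|^2 = 81+0 = 81
1/z = (-9 - 0i)/81

1/z = -0.1111 + 0i


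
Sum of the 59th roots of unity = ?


The sum of all 59th roots of unity is 0.
Geometric series: (1 - w^59)/(1 - w) = (1-1)/(1-w) = 0 since w^59 = 1, w ≠ 1.
Alternatively: coefficient of z^58 in z^59 - 1 is 0.

0


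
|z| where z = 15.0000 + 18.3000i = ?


|z| = sqrt(15^2 + 18.3^2) = sqrt(225 + 334.89) = sqrt(559.89) = 23.6620

|z| = 23.6620


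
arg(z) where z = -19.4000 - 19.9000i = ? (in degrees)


Re = -19.4, Im = -19.9
arg = atan2(-19.9, -19.4) = -134.2711 degrees

arg(z) = -134.2711 degrees


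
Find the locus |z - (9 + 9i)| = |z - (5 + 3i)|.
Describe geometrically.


Equal distances means the locus is the perpendicular bisector of z1 and z2.
Midpoint = ((9+5)/2, (9+3)/2) = (7.0000, 6.0000)

Perpendicular bisector through (7.0000, 6.0000)


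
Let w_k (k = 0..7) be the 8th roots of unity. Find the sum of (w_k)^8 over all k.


The roots are w_k = w^k with w = e^(2*pi*i/8), and (w^k)^8 = (w^8)^k.
So S = 1 + u + u^2 + ... + u^(7) with u = w^8.
8 = 1*8 + 0, so 8 is a multiple of 8 and u = (w^8)^1 = 1.
Every one of the 8 terms equals 1: S = 8

S = 8


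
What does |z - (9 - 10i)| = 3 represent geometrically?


|z - z0| = r is a circle with center z0 and radius r.
Center = (9, -10), radius = 3

Circle with center (9, -10) and radius 3


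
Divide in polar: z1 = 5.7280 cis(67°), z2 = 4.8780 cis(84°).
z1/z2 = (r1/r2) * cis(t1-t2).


r = 5.7280 / 4.8780 = 1.1743
theta = 67° - 84° = -17° = 343° (mod 360)

1.1743 cis(343°)


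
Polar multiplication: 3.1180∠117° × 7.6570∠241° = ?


r = 3.1180 * 7.6570 = 23.8745
theta = 117° + 241° = 358° = 358° (mod 360)

23.8745 cis(358°)


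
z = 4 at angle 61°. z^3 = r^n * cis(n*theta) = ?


r^3 = 4^3 = 64
n*theta = 3*61° = 183° = 183° (mod 360)
a = 64*cos(183°) = -63.9123
b = 64*sin(183°) = -3.3495

64 cis(183°) = -63.9123 - 3.3495i


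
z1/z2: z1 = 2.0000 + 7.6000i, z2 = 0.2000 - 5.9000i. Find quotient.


Conjugate of z2 = 0.2000 + 5.9000i
Numerator: (2.0000 + 7.6000i)(0.2000 + 5.9000i) = -44.4400 + 13.3200i
Denominator: 0.2^2 + (-5.9)^2 = 34.85
Result = (-44.4400 + 13.3200i)/34.85

-1.2752 + 0.3822i


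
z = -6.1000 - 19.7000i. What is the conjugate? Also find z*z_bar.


z_bar = -6.1000 + 19.7000i
z*z_bar = (-6.1)^2 + (-19.7)^2 = 37.21 + 388.09 = 425.3

z_bar = -6.1000 + 19.7000i, z*z_bar = 425.3


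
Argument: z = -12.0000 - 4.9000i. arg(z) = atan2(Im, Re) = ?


Re = -12, Im = -4.9
arg = atan2(-4.9, -12) = -157.7882 degrees

arg(z) = -157.7882 degrees


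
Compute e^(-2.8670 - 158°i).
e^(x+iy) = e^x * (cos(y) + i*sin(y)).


e^-2.8670 = 0.05687
cos(-158°) = -0.9272
sin(-158°) = -0.3746
Real = 0.05687*(-0.9272) = -0.0527
Imag = 0.05687*(-0.3746) = -0.0213

-0.0527 - 0.0213i


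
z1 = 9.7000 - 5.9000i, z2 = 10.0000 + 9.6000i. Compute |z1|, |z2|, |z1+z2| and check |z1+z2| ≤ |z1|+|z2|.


|z1| = sqrt(9.7^2 + (-5.9)^2) = sqrt(128.9) = 11.3534
|z2| = sqrt(10^2 + 9.6^2) = sqrt(192.16) = 13.8622
z1+z2 = 19.7000 + 3.7000i
|z1+z2| = sqrt(401.78) = 20.0445
|z1|+|z2| = 11.3534 + 13.8622 = 25.2156

|z1+z2| = 20.0445 ≤ |z1|+|z2| = 25.2156 (verified)


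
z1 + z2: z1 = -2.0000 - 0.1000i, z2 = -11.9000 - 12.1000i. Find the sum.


Real: -2 - 11.9 = -13.9
Imag: -0.1 - 12.1 = -12.2

-13.9000 - 12.2000i


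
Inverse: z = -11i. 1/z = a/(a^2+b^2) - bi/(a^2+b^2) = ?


|z|^2 = 0+121 = 121
1/z = (0 + 11i)/121

1/z = 0 + 0.0909i


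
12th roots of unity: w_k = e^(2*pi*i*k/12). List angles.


The 12th roots of unity are cis(360k/12°) for k=0..11
Angle step = 360/12 = 30°
Primitive root: cis(30°)
Primitive root = 0.8660 + 0.5000i

12 roots at angles: 0°, 30°, 60°, 90°, 120°, 150°, 180°, 210°, 240°, 270°, 300°, 330°


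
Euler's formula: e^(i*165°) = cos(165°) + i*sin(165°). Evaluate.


cos(165°) = -0.9659
sin(165°) = 0.2588

e^(i*165°) = -0.9659 + 0.2588i


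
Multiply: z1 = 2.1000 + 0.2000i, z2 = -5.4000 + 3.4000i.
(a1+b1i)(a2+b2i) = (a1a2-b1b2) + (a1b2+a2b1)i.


Real = 2.1*(-5.4) - 0.2*3.4 = -11.34 - 0.68 = -12.02
Imag = 2.1*3.4 - (5.4)*0.2 = 7.14 - (1.08) = 6.06

-12.0200 + 6.0600i


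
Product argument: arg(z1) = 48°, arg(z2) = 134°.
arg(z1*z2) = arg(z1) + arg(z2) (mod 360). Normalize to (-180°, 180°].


arg(z1*z2) = 48° + 134° = 182°
Normalized to (-180°, 180°]: -178°

-178°


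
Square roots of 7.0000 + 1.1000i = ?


|z| = sqrt(49+1.21) = 7.0859
sqrt((|z|+a)/2) = sqrt((7.0859+7)/2) = sqrt(7.0430) = 2.6539
sqrt((|z|-a)/2) = sqrt((7.0859-7)/2) = sqrt(0.0430) = 0.2072

±(2.6539 + 0.2072i) i.e. 2.6539 + 0.2072i and -2.6539 - 0.2072i


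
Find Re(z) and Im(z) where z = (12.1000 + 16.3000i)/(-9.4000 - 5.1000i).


Multiply by conjugate: (12.1000 + 16.3000i)(-9.4000 + 5.1000i) / ((-9.4)^2 + (-5.1)^2)
Numerator real = 12.1*(-9.4) + 16.3*(-5.1) = -196.87
Numerator imag = 16.3*(-9.4) - 12.1*(-5.1) = -91.51
Denominator = 114.37
Re(z) = -196.87/114.37 = -1.7213
Im(z) = -91.51/114.37 = -0.8001

Re(z) = -1.7213, Im(z) = -0.8001


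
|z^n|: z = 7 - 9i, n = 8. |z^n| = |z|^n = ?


|z| = sqrt(49+81) = sqrt(130) = 11.4018
|z^8| = |z|^8 = (sqrt(130))^8 = 130^4 = 285610000

|z^8| = 285610000


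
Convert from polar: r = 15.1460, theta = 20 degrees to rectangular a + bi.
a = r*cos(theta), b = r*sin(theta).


a = 15.1460*cos(20°) = 15.1460*0.939693 = 14.2326
b = 15.1460*sin(20°) = 15.1460*0.34202 = 5.1802

14.2326 + 5.1802i


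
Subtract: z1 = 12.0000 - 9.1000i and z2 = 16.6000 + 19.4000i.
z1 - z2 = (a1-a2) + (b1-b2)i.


Real: 12 - 16.6 = -4.6
Imag: -9.1 - 19.4 = -28.5

-4.6000 - 28.5000i


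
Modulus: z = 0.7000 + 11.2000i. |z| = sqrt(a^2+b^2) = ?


|z| = sqrt(0.7^2 + 11.2^2) = sqrt(0.49 + 125.44) = sqrt(125.93) = 11.2219

|z| = 11.2219


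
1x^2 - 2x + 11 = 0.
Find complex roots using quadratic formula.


disc = (-2)^2 - 4*1*11 = 4 - 44 = -40
sqrt(|disc|) = sqrt(40) = 6.3246
Real part = 2/(2*1) = 1.0000
Imag part = 6.3246/(2*1) = 3.1623

1.0000 ± 3.1623i


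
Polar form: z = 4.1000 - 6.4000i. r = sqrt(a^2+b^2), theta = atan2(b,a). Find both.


r = sqrt(16.81+40.96) = sqrt(57.77) = 7.6007
theta = atan2(-6.4, 4.1) = -57.3554 degrees

r = 7.6007, theta = -57.3554 degrees


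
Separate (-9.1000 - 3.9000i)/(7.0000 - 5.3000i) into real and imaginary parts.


Multiply by conjugate: (-9.1000 - 3.9000i)(7.0000 + 5.3000i) / (7^2 + (-5.3)^2)
Numerator real = -9.1*7 - (3.9)*(-5.3) = -43.03
Numerator imag = -3.9*7 - (-9.1)*(-5.3) = -75.53
Denominator = 77.09
Re(z) = -43.03/77.09 = -0.5582
Im(z) = -75.53/77.09 = -0.9798

Re(z) = -0.5582, Im(z) = -0.9798


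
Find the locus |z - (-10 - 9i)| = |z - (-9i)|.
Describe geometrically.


Equal distances means the locus is the perpendicular bisector of z1 and z2.
Midpoint = ((-10+0)/2, (-9+(-9))/2) = (-5.0000, -9.0000)

Perpendicular bisector through (-5.0000, -9.0000)


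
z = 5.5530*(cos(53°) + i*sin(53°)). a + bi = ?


a = 5.5530*cos(53°) = 5.5530*0.60182 = 3.3419
b = 5.5530*sin(53°) = 5.5530*0.79864 = 4.4348

3.3419 + 4.4348i


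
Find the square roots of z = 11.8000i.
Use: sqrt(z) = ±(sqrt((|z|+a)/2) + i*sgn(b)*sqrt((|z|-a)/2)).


|z| = sqrt(0+139.24) = 11.8000
sqrt((|z|+a)/2) = sqrt((11.8000+0)/2) = sqrt(5.9000) = 2.4290
sqrt((|z|-a)/2) = sqrt((11.8000-0)/2) = sqrt(5.9000) = 2.4290

±(2.4290 + 2.4290i) i.e. 2.4290 + 2.4290i and -2.4290 - 2.4290i


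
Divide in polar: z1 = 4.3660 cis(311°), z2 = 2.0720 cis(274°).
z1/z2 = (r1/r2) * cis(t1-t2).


r = 4.3660 / 2.0720 = 2.1071
theta = 311° - 274° = 37° = 37° (mod 360)

2.1071 cis(37°)


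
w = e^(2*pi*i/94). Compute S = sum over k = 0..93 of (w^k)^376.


The roots are w_k = w^k with w = e^(2*pi*i/94), and (w^k)^376 = (w^376)^k.
So S = 1 + u + u^2 + ... + u^(93) with u = w^376.
376 = 4*94 + 0, so 376 is a multiple of 94 and u = (w^94)^4 = 1.
Every one of the 94 terms equals 1: S = 94

S = 94


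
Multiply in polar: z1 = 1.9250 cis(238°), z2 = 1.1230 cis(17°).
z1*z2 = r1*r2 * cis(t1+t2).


r = 1.9250 * 1.1230 = 2.1618
theta = 238° + 17° = 255° = 255° (mod 360)

2.1618 cis(255°)


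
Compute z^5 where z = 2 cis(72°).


r^5 = 2^5 = 32
n*theta = 5*72° = 360° = 0° (mod 360)
a = 32*cos(0°) = 32.0000
b = 32*sin(0°) = 0

32 cis(0°) = 32.0000 + 0i


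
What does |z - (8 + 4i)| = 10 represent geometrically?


|z - z0| = r is a circle with center z0 and radius r.
Center = (8, 4), radius = 10

Circle with center (8, 4) and radius 10


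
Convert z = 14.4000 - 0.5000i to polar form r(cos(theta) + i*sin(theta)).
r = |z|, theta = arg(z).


r = sqrt(207.36+0.25) = sqrt(207.61) = 14.4087
theta = atan2(-0.5, 14.4) = -1.9886 degrees

r = 14.4087, theta = -1.9886 degrees


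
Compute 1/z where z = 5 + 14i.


|z|^2 = 25+196 = 221
1/z = (5 - 14i)/221

1/z = 0.0226 - 0.0633i


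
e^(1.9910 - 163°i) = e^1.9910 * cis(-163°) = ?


e^1.9910 = 7.3229
cos(-163°) = -0.9563
sin(-163°) = -0.29237
Real = 7.3229*(-0.9563) = -7.0029
Imag = 7.3229*(-0.29237) = -2.1410

-7.0029 - 2.1410i


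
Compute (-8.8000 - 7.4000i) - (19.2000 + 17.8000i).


Real: -8.8 - 19.2 = -28
Imag: -7.4 - 17.8 = -25.2

-28.0000 - 25.2000i


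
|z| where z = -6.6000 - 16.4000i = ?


|z| = sqrt((-6.6)^2 + (-16.4)^2) = sqrt(43.56 + 268.96) = sqrt(312.52) = 17.6782

|z| = 17.6782


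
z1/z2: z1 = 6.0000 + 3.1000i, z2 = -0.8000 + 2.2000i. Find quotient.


Conjugate of z2 = -0.8000 - 2.2000i
Numerator: (6.0000 + 3.1000i)(-0.8000 - 2.2000i) = 2.0200 - 15.6800i
Denominator: (-0.8)^2 + 2.2^2 = 5.48
Result = (2.0200 - 15.6800i)/5.48

0.3686 - 2.8613i


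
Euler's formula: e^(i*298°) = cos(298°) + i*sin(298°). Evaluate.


cos(298°) = 0.4695
sin(298°) = -0.8829

e^(i*298°) = 0.4695 - 0.8829i


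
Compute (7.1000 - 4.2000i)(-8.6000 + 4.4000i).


Real = 7.1*(-8.6) - (-4.2)*4.4 = -61.06 - (-18.48) = -42.58
Imag = 7.1*4.4 - (8.6)*(-4.2) = 31.24 + 36.12 = 67.36

-42.5800 + 67.3600i


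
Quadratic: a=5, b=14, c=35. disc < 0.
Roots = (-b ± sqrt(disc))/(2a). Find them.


disc = 14^2 - 4*5*35 = 196 - 700 = -504
sqrt(|disc|) = sqrt(504) = 22.4499
Real part = -14/(2*5) = -1.4000
Imag part = 22.4499/(2*5) = 2.2450

-1.4000 ± 2.2450i


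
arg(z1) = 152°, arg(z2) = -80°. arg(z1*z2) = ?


arg(z1*z2) = 152° - 80° = 72°
Normalized to (-180°, 180°]: 72°

72°


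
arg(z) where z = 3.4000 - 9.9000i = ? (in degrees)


Re = 3.4, Im = -9.9
arg = atan2(-9.9, 3.4) = -71.0458 degrees

arg(z) = -71.0458 degrees


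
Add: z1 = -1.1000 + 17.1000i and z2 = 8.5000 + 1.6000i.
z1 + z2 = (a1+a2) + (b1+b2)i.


Real: -1.1 + 8.5 = 7.4
Imag: 17.1 + 1.6 = 18.7

7.4000 + 18.7000i


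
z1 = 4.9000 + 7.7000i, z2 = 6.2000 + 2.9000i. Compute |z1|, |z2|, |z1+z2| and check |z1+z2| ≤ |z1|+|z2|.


|z1| = sqrt(4.9^2 + 7.7^2) = sqrt(83.3) = 9.1269
|z2| = sqrt(6.2^2 + 2.9^2) = sqrt(46.85) = 6.8447
z1+z2 = 11.1000 + 10.6000i
|z1+z2| = sqrt(235.57) = 15.3483
|z1|+|z2| = 9.1269 + 6.8447 = 15.9716

|z1+z2| = 15.3483 ≤ |z1|+|z2| = 15.9716 (verified)


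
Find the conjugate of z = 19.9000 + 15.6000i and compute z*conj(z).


z_bar = 19.9000 - 15.6000i
z*z_bar = 19.9^2 + 15.6^2 = 396.01 + 243.36 = 639.37

z_bar = 19.9000 - 15.6000i, z*z_bar = 639.37


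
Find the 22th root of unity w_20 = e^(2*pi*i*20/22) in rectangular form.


Angle = 360*20/22 = 327.2727°
a = cos(327.2727°) = 0.8413
b = sin(327.2727°) = -0.5406

0.8413 - 0.5406i


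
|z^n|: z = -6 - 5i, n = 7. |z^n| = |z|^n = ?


|z| = sqrt(36+25) = sqrt(61) = 7.8102
|z^7| = |z|^7 = (sqrt(61))^7 = 61^3 * sqrt(61) = 226981*sqrt(61)

|z^7| = 226981*sqrt(61) ≈ 1772778.2817


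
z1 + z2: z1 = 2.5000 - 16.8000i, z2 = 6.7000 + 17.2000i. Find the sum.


Real: 2.5 + 6.7 = 9.2
Imag: -16.8 + 17.2 = 0.4

9.2000 + 0.4000i


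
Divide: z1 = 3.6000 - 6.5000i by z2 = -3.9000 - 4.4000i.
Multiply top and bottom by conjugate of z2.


Conjugate of z2 = -3.9000 + 4.4000i
Numerator: (3.6000 - 6.5000i)(-3.9000 + 4.4000i) = 14.5600 + 41.1900i
Denominator: (-3.9)^2 + (-4.4)^2 = 34.57
Result = (14.5600 + 41.1900i)/34.57

0.4212 + 1.1915i


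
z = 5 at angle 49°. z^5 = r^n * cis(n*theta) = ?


r^5 = 5^5 = 3125
n*theta = 5*49° = 245° = 245° (mod 360)
a = 3125*cos(245°) = -1320.6821
b = 3125*sin(245°) = -2832.2118

3125 cis(245°) = -1320.6821 - 2832.2118i


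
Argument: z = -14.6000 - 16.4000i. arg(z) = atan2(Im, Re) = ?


Re = -14.6, Im = -16.4
arg = atan2(-16.4, -14.6) = -131.6769 degrees

arg(z) = -131.6769 degrees


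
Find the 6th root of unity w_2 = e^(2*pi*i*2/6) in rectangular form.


Angle = 360*2/6 = 120°
a = cos(120°) = -0.5000
b = sin(120°) = 0.8660

-0.5000 + 0.8660i


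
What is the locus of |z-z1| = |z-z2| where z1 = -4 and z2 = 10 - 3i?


Equal distances means the locus is the perpendicular bisector of z1 and z2.
Midpoint = ((-4+10)/2, (0+(-3))/2) = (3.0000, -1.5000)

Perpendicular bisector through (3.0000, -1.5000)


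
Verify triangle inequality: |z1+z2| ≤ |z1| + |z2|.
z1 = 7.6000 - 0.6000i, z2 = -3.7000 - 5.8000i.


|z1| = sqrt(7.6^2 + (-0.6)^2) = sqrt(58.12) = 7.6236
|z2| = sqrt((-3.7)^2 + (-5.8)^2) = sqrt(47.33) = 6.8797
z1+z2 = 3.9000 - 6.4000i
|z1+z2| = sqrt(56.17) = 7.4947
|z1|+|z2| = 7.6236 + 6.8797 = 14.5033

|z1+z2| = 7.4947 ≤ |z1|+|z2| = 14.5033 (verified)


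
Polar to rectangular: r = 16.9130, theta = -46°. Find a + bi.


a = 16.9130*cos(-46°) = 16.9130*0.69466 = 11.7488
b = 16.9130*sin(-46°) = 16.9130*(-0.71934) = -12.1662

11.7488 - 12.1662i
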